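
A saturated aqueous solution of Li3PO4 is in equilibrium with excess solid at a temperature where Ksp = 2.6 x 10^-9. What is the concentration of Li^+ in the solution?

9.4 x 10^-3 M

Li3PO4(s) ⇌ 3 Li^+(aq) + PO4^3-(aq)
Ksp = [Li^+]^3[PO4^3-]
For each mole of Li3PO4 that dissolves: [Li^+] = 3s, [PO4^3-] = s.
Substituting: Ksp = (3s)^3s = 27s^4
s = (2.6 x 10^-9 / 27)^(1/4) = 3.13 × 10^-3 M
[Li^+] = 3s = 9.4 × 10^-3 M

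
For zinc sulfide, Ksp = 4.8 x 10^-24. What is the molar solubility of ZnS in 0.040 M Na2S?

ZnS(s) ⇌ Zn^2+(aq) + S^2-(aq)
Ksp = [Zn^2+][S^2-]
Let s be the molar solubility in this solution. [Zn^2+] = s, [S^2-] = 0.040 + s ≈ 0.040 (since S^2- from Na2S dominates).
Ksp ≈ s × 0.040
s = 1.2 × 10^-22 M
Check: s = 1.2 × 10^-22 ≪ 0.040, so the approximation is valid.

s ≈ 1.2 x 10^-22 M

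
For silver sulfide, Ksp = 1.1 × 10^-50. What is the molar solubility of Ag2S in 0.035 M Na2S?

s = 2.8 x 10^-25 M

Ag2S(s) ⇌ 2 Ag^+(aq) + S^2-(aq)
Ksp = [Ag^+]^2[S^2-]
Let s be the molar solubility in this solution. [Ag^+] = 2s, [S^2-] = 0.035 + s ≈ 0.035 (common-ion effect: S^2- is already 0.035 M).
Ksp ≈ (2s)^2 × 0.035
s = 2.8 x 10^-25 M
Check: s = 2.8 × 10^-25 ≪ 0.035, so the approximation is valid.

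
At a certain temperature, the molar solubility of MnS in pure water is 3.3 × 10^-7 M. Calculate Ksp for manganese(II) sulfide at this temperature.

Ksp ≈ 1.1 × 10^-13

MnS(s) <=> Mn^2+ + S^2-
Let s = molar solubility. Then [Mn^2+] = s and [S^2-] = s.
Ksp = [Mn^2+][S^2-]
Ksp = s × s = s^2
Ksp = (3.3 x 10^-7)^2 = 1.1 x 10^-13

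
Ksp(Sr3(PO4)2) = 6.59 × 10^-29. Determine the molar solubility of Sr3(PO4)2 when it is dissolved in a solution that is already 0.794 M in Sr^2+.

5.74e-15 M

Sr3(PO4)2(s) ⇌ 3 Sr^2+ + 2 PO4^3-
Ksp = [Sr^2+]^3[PO4^3-]^2
Let s be the molar solubility in this solution. [Sr^2+] = 0.794 + 3s ≈ 0.794, [PO4^3-] = 2s (since the Sr^2+ already present dominates).
Ksp ≈ (0.794)^3 × (2s)^2
s = 5.74 × 10^-15 M
Check: 3s = 1.7 × 10^-14 ≪ 0.794, so the approximation is valid.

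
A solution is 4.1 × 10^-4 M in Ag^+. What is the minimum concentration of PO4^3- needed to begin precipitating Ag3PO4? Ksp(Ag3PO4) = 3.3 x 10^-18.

[PO4^3-] = 4.8 x 10^-8 M

Ag3PO4(s) ⇌ 3 Ag^+(aq) + PO4^3-(aq)
Ksp = [Ag^+]^3[PO4^3-]
Precipitation begins when Q = Ksp. With [Ag^+] = 4.1 × 10^-4 M:
3.3 x 10^-18 = (4.1 × 10^-4)^3 × [PO4^3-]
[PO4^3-] = (3.3 x 10^-18 / 6.89 × 10^-11) = 4.8 × 10^-8 M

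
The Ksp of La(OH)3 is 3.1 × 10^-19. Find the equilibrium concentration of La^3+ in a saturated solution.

1.0 × 10^-5 M

La(OH)3(s) ⇌ La^3+(aq) + 3 OH^-(aq)
Ksp = [La^3+][OH^-]^3
Let s = molar solubility. Then [La^3+] = s and [OH^-] = 3s.
Substituting: Ksp = s(3s)^3 = 27s^4
s^4 = 3.1 × 10^-19 / 27, so s = 1.04 × 10^-5 M
[La^3+] = s = 1.0 × 10^-5 M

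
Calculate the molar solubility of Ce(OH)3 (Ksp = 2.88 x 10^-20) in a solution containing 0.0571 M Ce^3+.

Ce(OH)3(s) <=> Ce^3+ + 3 OH^-
Ksp = [Ce^3+][OH^-]^3
If s mol/L dissolves here, [Ce^3+] = 0.0571 + s ≈ 0.0571, [OH^-] = 3s (since the Ce^3+ already present dominates).
Ksp ≈ 0.0571 × (3s)^3
s = 2.65 x 10^-7 M
Check: s = 2.7 x 10^-7 ≪ 0.0571, so the approximation is valid.

s ≈ 2.65e-7 M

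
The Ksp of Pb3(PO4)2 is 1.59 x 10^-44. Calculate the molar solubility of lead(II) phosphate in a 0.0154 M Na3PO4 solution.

Pb3(PO4)2(s) <=> 3 Pb^2+(aq) + 2 PO4^3-(aq)
Ksp = [Pb^2+]^3[PO4^3-]^2
Let s = moles of Pb3(PO4)2 that dissolve per litre. [Pb^2+] = 3s, [PO4^3-] = 0.0154 + 2s ≈ 0.0154 (since PO4^3- from Na3PO4 dominates).
Ksp ≈ (3s)^3 × (0.0154)^2
s = 1.35 x 10^-14 M
Check: 2s = 2.7 × 10^-14 ≪ 0.0154, so the approximation is valid.

s = 1.35e-14 M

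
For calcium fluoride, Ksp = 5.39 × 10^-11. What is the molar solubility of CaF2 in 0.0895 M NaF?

CaF2(s) <=> Ca^2+(aq) + 2 F^-(aq)
Ksp = [Ca^2+][F^-]^2
If s mol/L dissolves here, [Ca^2+] = s, [F^-] = 0.0895 + 2s ≈ 0.0895 (since F^- from NaF dominates).
Ksp ≈ s × (0.0895)^2
s = 6.73 × 10^-9 M
Check: 2s = 1.3 x 10^-8 ≪ 0.0895, so the approximation is valid.

6.73 x 10^-9 M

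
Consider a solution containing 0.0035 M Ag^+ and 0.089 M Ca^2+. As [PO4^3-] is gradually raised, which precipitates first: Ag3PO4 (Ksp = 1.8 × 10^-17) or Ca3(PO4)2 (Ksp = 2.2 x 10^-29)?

Ca3(PO4)2

Each salt begins to precipitate when Q = Ksp, i.e. when [PO4^3-] reaches its threshold.
For Ag3PO4: 1.8 × 10^-17 = (0.0035)^3 × [PO4^3-]  ⇒  [PO4^3-] = 4.2 x 10^-10 M.
For Ca3(PO4)2: 2.2 x 10^-29 = (0.089)^3 × [PO4^3-]^2  ⇒  [PO4^3-] = 1.8 × 10^-13 M.
The salt with the lower threshold [PO4^3-] precipitates first: Ca3(PO4)2.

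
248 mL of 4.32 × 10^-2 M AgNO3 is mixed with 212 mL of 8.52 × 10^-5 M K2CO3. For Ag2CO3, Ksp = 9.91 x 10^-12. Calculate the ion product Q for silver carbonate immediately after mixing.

2.13 × 10^-8

Total volume = 248 + 212 = 460 mL.
[Ag^+] = 4.32 x 10^-2 × (248/460) = 2.329 x 10^-2 M
[CO3^2-] = 8.52 × 10^-5 × (212/460) = 3.927 x 10^-5 M
Ag2CO3(s) ⇌ 2 Ag^+(aq) + CO3^2-(aq), so Q = [Ag^+]^2[CO3^2-]
Q = (2.329 × 10^-2)^2(3.927 × 10^-5) = 2.13 × 10^-8
Q > Ksp, so Ag2CO3 will precipitate.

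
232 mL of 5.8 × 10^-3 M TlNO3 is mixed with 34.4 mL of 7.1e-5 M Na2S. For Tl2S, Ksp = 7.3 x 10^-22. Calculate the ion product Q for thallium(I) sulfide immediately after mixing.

Total volume = 232 + 34.4 = 266.4 mL.
[Tl^+] = 5.8 × 10^-3 × (232/266.4) = 5.05 x 10^-3 M
[S^2-] = 7.1 x 10^-5 × (34.4/266.4) = 9.17 × 10^-6 M
Tl2S(s) ⇌ 2 Tl^+(aq) + S^2-(aq), so Q = [Tl^+]^2[S^2-]
Q = (5.05 x 10^-3)^2(9.17 x 10^-6) = 2.3 × 10^-10
Q > Ksp, so Tl2S will precipitate.

Q = 2.3 x 10^-10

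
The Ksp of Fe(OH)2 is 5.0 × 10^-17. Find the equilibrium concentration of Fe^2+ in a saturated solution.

[Fe^2+] ≈ 2.3e-6 M

Fe(OH)2(s) ⇌ Fe^2+ + 2 OH^-
Ksp = [Fe^2+][OH^-]^2
If s mol/L of Fe(OH)2 dissolves, [Fe^2+] = s and [OH^-] = 2s.
So Ksp = s × (2s)^2 = 4s^3
s = (5.0 × 10^-17 / 4)^(1/3) = 2.32 x 10^-6 M
[Fe^2+] = s = 2.3 × 10^-6 M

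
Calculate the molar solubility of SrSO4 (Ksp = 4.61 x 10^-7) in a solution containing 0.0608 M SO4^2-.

SrSO4(s) ⇌ Sr^2+(aq) + SO4^2-(aq)
Ksp = [Sr^2+][SO4^2-]
Let s = moles of SrSO4 that dissolve per litre. [Sr^2+] = s, [SO4^2-] = 0.0608 + s ≈ 0.0608 (Ksp is small, so little additional dissolves).
Ksp ≈ s × 0.0608
s = 7.58 × 10^-6 M
Check: s = 7.6 × 10^-6 ≪ 0.0608, so the approximation is valid.

s ≈ 7.58 × 10^-6 M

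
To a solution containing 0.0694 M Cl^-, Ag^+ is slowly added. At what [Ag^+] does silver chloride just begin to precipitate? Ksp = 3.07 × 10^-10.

[Ag^+] ≈ 4.42 × 10^-9 M

AgCl(s) <=> Ag^+ + Cl^-
Ksp = [Ag^+][Cl^-]
Precipitation begins when Q = Ksp. With [Cl^-] = 0.0694 M:
3.07 × 10^-10 = (0.0694) × [Ag^+]
[Ag^+] = (3.07 × 10^-10 / 6.94 x 10^-2) = 4.42 × 10^-9 M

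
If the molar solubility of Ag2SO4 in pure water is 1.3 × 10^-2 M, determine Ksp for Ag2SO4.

Ag2SO4(s) <=> 2 Ag^+(aq) + SO4^2-(aq)
If s mol/L of Ag2SO4 dissolves, [Ag^+] = 2s and [SO4^2-] = s.
Ksp = [Ag^+]^2[SO4^2-]
Substituting: Ksp = (2s)^2s = 4s^3
Ksp = 4 × (1.3 × 10^-2)^3 = 8.8 x 10^-6

Ksp = 8.8 × 10^-6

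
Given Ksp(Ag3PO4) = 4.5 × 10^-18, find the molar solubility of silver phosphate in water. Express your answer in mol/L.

s ≈ 2.0 x 10^-5 M

Ag3PO4(s) ⇌ 3 Ag^+ + PO4^3-
Ksp = [Ag^+]^3[PO4^3-]
With molar solubility s: [Ag^+] = 3s, [PO4^3-] = s.
Ksp = (3s)^3s = 27s^4
s^4 = 4.5 × 10^-18 / 27, so s = 2.0 × 10^-5 M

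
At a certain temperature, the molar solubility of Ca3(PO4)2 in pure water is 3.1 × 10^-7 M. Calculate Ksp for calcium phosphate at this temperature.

3.1 × 10^-31

Ca3(PO4)2(s) <=> 3 Ca^2+ + 2 PO4^3-
For each mole of Ca3(PO4)2 that dissolves: [Ca^2+] = 3s, [PO4^3-] = 2s.
Ksp = [Ca^2+]^3[PO4^3-]^2
Substituting: Ksp = (3s)^3(2s)^2 = 108s^5
With s = 3.1 × 10^-7: Ksp = 3.1 × 10^-31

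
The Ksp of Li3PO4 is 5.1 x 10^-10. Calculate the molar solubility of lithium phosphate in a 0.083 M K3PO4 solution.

Li3PO4(s) ⇌ 3 Li^+ + PO4^3-
Ksp = [Li^+]^3[PO4^3-]
Let s be the molar solubility in this solution. [Li^+] = 3s, [PO4^3-] = 0.083 + s ≈ 0.083 (common-ion effect: PO4^3- is already 0.083 M).
Ksp ≈ (3s)^3 × 0.083
s = 6.1 × 10^-4 M
Check: s = 6.1 × 10^-4 ≪ 0.083, so the approximation is valid.

s ≈ 6.1 × 10^-4 M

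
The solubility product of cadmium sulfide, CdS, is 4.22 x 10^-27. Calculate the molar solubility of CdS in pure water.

CdS(s) ⇌ Cd^2+ + S^2-
Ksp = [Cd^2+][S^2-]
Let s = molar solubility. Then [Cd^2+] = s and [S^2-] = s.
Ksp = s^2
s = (4.22 x 10^-27)^(1/2) = 6.50 x 10^-14 M

s = 6.50 x 10^-14 M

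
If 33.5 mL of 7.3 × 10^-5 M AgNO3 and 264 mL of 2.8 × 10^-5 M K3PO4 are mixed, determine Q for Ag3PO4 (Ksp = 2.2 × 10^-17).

Total volume = 33.5 + 264 = 297.5 mL.
[Ag^+] = 7.3 × 10^-5 × (33.5/297.5) = 8.22 × 10^-6 M
[PO4^3-] = 2.8 x 10^-5 × (264/297.5) = 2.48 x 10^-5 M
Ag3PO4(s) <=> 3 Ag^+ + PO4^3-, so Q = [Ag^+]^3[PO4^3-]
Q = (8.22 × 10^-6)^3(2.48 × 10^-5) = 1.4 × 10^-20
Q < Ksp, so no precipitate of Ag3PO4 forms.

Q ≈ 1.4 × 10^-20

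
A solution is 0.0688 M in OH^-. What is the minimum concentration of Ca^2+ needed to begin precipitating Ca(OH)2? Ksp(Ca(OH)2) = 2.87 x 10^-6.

Ca(OH)2(s) ⇌ Ca^2+ + 2 OH^-
Ksp = [Ca^2+][OH^-]^2
Precipitation begins when Q = Ksp. With [OH^-] = 0.0688 M:
2.87 x 10^-6 = (0.0688)^2 × [Ca^2+]
[Ca^2+] = (2.87 x 10^-6 / 4.733 × 10^-3) = 6.06 x 10^-4 M

[Ca^2+] ≈ 6.06 x 10^-4 M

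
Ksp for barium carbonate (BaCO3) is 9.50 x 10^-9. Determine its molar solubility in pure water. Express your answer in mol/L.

s ≈ 9.75 x 10^-5 M

BaCO3(s) ⇌ Ba^2+ + CO3^2-
Ksp = [Ba^2+][CO3^2-]
Let s = molar solubility. Then [Ba^2+] = s and [CO3^2-] = s.
Ksp = (s)(s) = s^2
s = (9.50 x 10^-9)^(1/2) = 9.75 × 10^-5 M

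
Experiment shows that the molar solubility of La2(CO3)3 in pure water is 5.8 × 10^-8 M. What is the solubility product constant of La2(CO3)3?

La2(CO3)3(s) <=> 2 La^3+ + 3 CO3^2-
Let s = molar solubility. Then [La^3+] = 2s and [CO3^2-] = 3s.
Ksp = [La^3+]^2[CO3^2-]^3
Substituting: Ksp = (2s)^2(3s)^3 = 108s^5
Ksp = 108 × (5.8 × 10^-8)^5 = 7.1 × 10^-35

7.1 × 10^-35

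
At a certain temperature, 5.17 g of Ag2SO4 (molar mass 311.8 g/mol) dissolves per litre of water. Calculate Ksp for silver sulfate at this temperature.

Ksp ≈ 1.82 x 10^-5

Molar solubility s = (5.17 g/L) / (311.8 g/mol) = 1.658 × 10^-2 M.
Ag2SO4(s) ⇌ 2 Ag^+ + SO4^2-
For each mole of Ag2SO4 that dissolves: [Ag^+] = 2s, [SO4^2-] = s.
Ksp = [Ag^+]^2[SO4^2-]
Substituting: Ksp = (2s)^2s = 4s^3
With s = 1.658 × 10^-2: Ksp = 1.82 × 10^-5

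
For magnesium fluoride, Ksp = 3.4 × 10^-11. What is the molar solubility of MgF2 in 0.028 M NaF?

MgF2(s) ⇌ Mg^2+(aq) + 2 F^-(aq)
Ksp = [Mg^2+][F^-]^2
Let s be the molar solubility in this solution. [Mg^2+] = s, [F^-] = 0.028 + 2s ≈ 0.028 (common-ion effect: F^- is already 0.028 M).
Ksp ≈ s × (0.028)^2
s = 4.3 x 10^-8 M
Check: 2s = 8.7 x 10^-8 ≪ 0.028, so the approximation is valid.

s = 4.3 × 10^-8 M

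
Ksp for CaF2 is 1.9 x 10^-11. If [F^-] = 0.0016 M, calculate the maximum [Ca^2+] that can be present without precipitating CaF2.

CaF2(s) ⇌ Ca^2+ + 2 F^-
Ksp = [Ca^2+][F^-]^2
Precipitation begins when Q = Ksp. With [F^-] = 0.0016 M:
1.9 x 10^-11 = (0.0016)^2 × [Ca^2+]
[Ca^2+] = (1.9 x 10^-11 / 2.56 × 10^-6) = 7.4 × 10^-6 M

[Ca^2+] = 7.4 x 10^-6 M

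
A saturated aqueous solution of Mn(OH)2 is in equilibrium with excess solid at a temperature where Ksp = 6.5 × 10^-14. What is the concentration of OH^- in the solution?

[OH^-] ≈ 5.1 x 10^-5 M

Mn(OH)2(s) ⇌ Mn^2+(aq) + 2 OH^-(aq)
Ksp = [Mn^2+][OH^-]^2
Let s = molar solubility. Then [Mn^2+] = s and [OH^-] = 2s.
Substituting: Ksp = s(2s)^2 = 4s^3
s = (6.5 × 10^-14 / 4)^(1/3) = 2.53 × 10^-5 M
[OH^-] = 2s = 5.1 × 10^-5 M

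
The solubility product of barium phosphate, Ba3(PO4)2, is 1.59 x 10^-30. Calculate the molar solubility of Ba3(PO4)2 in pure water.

4.30 × 10^-7 M

Ba3(PO4)2(s) ⇌ 3 Ba^2+ + 2 PO4^3-
Ksp = [Ba^2+]^3[PO4^3-]^2
If s mol/L of Ba3(PO4)2 dissolves, [Ba^2+] = 3s and [PO4^3-] = 2s.
So Ksp = (3s)^3 × (2s)^2 = 108s^5
Solving, s = (1.59 x 10^-30/108)^(1/5) = 4.30 × 10^-7 M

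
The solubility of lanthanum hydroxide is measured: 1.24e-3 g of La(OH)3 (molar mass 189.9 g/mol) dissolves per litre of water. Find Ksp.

Molar solubility s = (1.24 × 10^-3 g/L) / (189.9 g/mol) = 6.530 x 10^-6 M.
La(OH)3(s) ⇌ La^3+ + 3 OH^-
For each mole of La(OH)3 that dissolves: [La^3+] = s, [OH^-] = 3s.
Ksp = [La^3+][OH^-]^3
So Ksp = s × (3s)^3 = 27s^4
With s = 6.530 × 10^-6: Ksp = 4.91 × 10^-20

4.91 × 10^-20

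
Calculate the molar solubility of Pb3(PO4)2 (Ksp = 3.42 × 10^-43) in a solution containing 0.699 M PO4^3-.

s ≈ 2.96 x 10^-15 M

Pb3(PO4)2(s) ⇌ 3 Pb^2+(aq) + 2 PO4^3-(aq)
Ksp = [Pb^2+]^3[PO4^3-]^2
Let s be the molar solubility in this solution. [Pb^2+] = 3s, [PO4^3-] = 0.699 + 2s ≈ 0.699 (common-ion effect: PO4^3- is already 0.699 M).
Ksp ≈ (3s)^3 × (0.699)^2
s = 2.96 x 10^-15 M
Check: 2s = 5.9 × 10^-15 ≪ 0.699, so the approximation is valid.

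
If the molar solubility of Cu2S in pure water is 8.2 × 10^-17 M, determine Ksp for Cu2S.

2.2 × 10^-48

Cu2S(s) ⇌ 2 Cu^+ + S^2-
With molar solubility s: [Cu^+] = 2s, [S^2-] = s.
Ksp = [Cu^+]^2[S^2-]
So Ksp = (2s)^2 × s = 4s^3
Ksp = 4 × (8.2 × 10^-17)^3 = 2.2 × 10^-48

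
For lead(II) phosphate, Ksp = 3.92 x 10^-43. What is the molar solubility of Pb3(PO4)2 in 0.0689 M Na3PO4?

Pb3(PO4)2(s) ⇌ 3 Pb^2+(aq) + 2 PO4^3-(aq)
Ksp = [Pb^2+]^3[PO4^3-]^2
Let s = moles of Pb3(PO4)2 that dissolve per litre. [Pb^2+] = 3s, [PO4^3-] = 0.0689 + 2s ≈ 0.0689 (Ksp is small, so little additional dissolves).
Ksp ≈ (3s)^3 × (0.0689)^2
s = 1.45 × 10^-14 M
Check: 2s = 2.9 x 10^-14 ≪ 0.0689, so the approximation is valid.

s = 1.45 × 10^-14 M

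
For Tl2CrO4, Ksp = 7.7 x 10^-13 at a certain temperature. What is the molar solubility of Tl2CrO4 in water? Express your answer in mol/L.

s = 5.8 × 10^-5 M

Tl2CrO4(s) <=> 2 Tl^+(aq) + CrO4^2-(aq)
Ksp = [Tl^+]^2[CrO4^2-]
Let s = molar solubility. Then [Tl^+] = 2s and [CrO4^2-] = s.
Ksp = (2s)^2s = 4s^3
s^3 = 7.7 x 10^-13 / 4, so s = 5.8 × 10^-5 M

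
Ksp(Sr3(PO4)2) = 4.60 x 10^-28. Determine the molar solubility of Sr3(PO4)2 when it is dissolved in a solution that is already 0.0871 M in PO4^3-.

s ≈ 1.31e-9 M

Sr3(PO4)2(s) <=> 3 Sr^2+ + 2 PO4^3-
Ksp = [Sr^2+]^3[PO4^3-]^2
Let s be the molar solubility in this solution. [Sr^2+] = 3s, [PO4^3-] = 0.0871 + 2s ≈ 0.0871 (common-ion effect: PO4^3- is already 0.0871 M).
Ksp ≈ (3s)^3 × (0.0871)^2
s = 1.31 × 10^-9 M
Check: 2s = 2.6 × 10^-9 ≪ 0.0871, so the approximation is valid.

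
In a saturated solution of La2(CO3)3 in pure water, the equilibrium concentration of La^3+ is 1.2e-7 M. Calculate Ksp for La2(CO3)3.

La2(CO3)3(s) ⇌ 2 La^3+(aq) + 3 CO3^2-(aq)
Stoichiometry gives [CO3^2-] = (3/2)[La^3+] = 1.80 × 10^-7 M.
Ksp = [La^3+]^2[CO3^2-]^3
Ksp = (1.2 x 10^-7)^2 × (1.80 x 10^-7)^3 = 8.4 × 10^-35

Ksp ≈ 8.4 x 10^-35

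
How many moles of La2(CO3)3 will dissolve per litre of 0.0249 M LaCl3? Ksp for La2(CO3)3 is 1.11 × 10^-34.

La2(CO3)3(s) ⇌ 2 La^3+ + 3 CO3^2-
Ksp = [La^3+]^2[CO3^2-]^3
Let s be the molar solubility in this solution. [La^3+] = 0.0249 + 2s ≈ 0.0249, [CO3^2-] = 3s (Ksp is small, so little additional dissolves).
Ksp ≈ (0.0249)^2 × (3s)^3
s = 1.88 × 10^-11 M
Check: 2s = 3.8 x 10^-11 ≪ 0.0249, so the approximation is valid.

s = 1.88e-11 M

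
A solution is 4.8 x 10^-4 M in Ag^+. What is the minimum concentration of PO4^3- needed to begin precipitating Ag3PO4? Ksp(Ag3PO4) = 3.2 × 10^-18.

[PO4^3-] = 2.9 × 10^-8 M

Ag3PO4(s) ⇌ 3 Ag^+ + PO4^3-
Ksp = [Ag^+]^3[PO4^3-]
Precipitation begins when Q = Ksp. With [Ag^+] = 4.8 x 10^-4 M:
3.2 × 10^-18 = (4.8 x 10^-4)^3 × [PO4^3-]
[PO4^3-] = (3.2 × 10^-18 / 1.11 x 10^-10) = 2.9 × 10^-8 M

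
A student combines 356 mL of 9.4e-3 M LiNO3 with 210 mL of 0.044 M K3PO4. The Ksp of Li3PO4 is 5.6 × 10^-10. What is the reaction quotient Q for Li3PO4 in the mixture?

3.4 x 10^-9

Total volume = 356 + 210 = 566 mL.
[Li^+] = 9.4 x 10^-3 × (356/566) = 5.91 × 10^-3 M
[PO4^3-] = 4.4 x 10^-2 × (210/566) = 1.63 x 10^-2 M
Li3PO4(s) <=> 3 Li^+(aq) + PO4^3-(aq), so Q = [Li^+]^3[PO4^3-]
Q = (5.91 × 10^-3)^3(1.63 x 10^-2) = 3.4 × 10^-9
Q > Ksp, so Li3PO4 will precipitate.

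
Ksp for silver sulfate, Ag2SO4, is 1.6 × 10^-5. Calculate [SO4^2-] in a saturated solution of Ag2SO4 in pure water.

Ag2SO4(s) ⇌ 2 Ag^+(aq) + SO4^2-(aq)
Ksp = [Ag^+]^2[SO4^2-]
For each mole of Ag2SO4 that dissolves: [Ag^+] = 2s, [SO4^2-] = s.
Substituting: Ksp = (2s)^2s = 4s^3
s^3 = 1.6 × 10^-5 / 4, so s = 1.59 x 10^-2 M
[SO4^2-] = s = 1.6 × 10^-2 M

[SO4^2-] = 1.6e-2 M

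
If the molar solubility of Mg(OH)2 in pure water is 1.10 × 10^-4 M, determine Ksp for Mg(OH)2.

Mg(OH)2(s) <=> Mg^2+ + 2 OH^-
Let s = molar solubility. Then [Mg^2+] = s and [OH^-] = 2s.
Ksp = [Mg^2+][OH^-]^2
So Ksp = s × (2s)^2 = 4s^3
With s = 1.10 × 10^-4: Ksp = 5.32 x 10^-12

Ksp ≈ 5.32e-12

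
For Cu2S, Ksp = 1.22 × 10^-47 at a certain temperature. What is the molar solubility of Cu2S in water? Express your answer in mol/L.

Cu2S(s) ⇌ 2 Cu^+ + S^2-
Ksp = [Cu^+]^2[S^2-]
With molar solubility s: [Cu^+] = 2s, [S^2-] = s.
So Ksp = (2s)^2 × s = 4s^3
s = (1.22 × 10^-47 / 4)^(1/3) = 1.45 x 10^-16 M

s ≈ 1.45 × 10^-16 M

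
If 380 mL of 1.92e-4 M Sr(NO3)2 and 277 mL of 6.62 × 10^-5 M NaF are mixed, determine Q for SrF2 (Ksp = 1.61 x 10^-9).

Total volume = 380 + 277 = 657 mL.
[Sr^2+] = 1.92 × 10^-4 × (380/657) = 1.111 × 10^-4 M
[F^-] = 6.62 × 10^-5 × (277/657) = 2.791 × 10^-5 M
SrF2(s) ⇌ Sr^2+(aq) + 2 F^-(aq), so Q = [Sr^2+][F^-]^2
Q = (1.111 x 10^-4)(2.791 × 10^-5)^2 = 8.65 × 10^-14
Q < Ksp, so no precipitate of SrF2 forms.

Q ≈ 8.65e-14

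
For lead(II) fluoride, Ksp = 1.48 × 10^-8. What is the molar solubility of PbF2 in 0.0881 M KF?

1.91 × 10^-6 M

PbF2(s) <=> Pb^2+ + 2 F^-
Ksp = [Pb^2+][F^-]^2
Let s be the molar solubility in this solution. [Pb^2+] = s, [F^-] = 0.0881 + 2s ≈ 0.0881 (since F^- from KF dominates).
Ksp ≈ s × (0.0881)^2
s = 1.91 × 10^-6 M
Check: 2s = 3.8 x 10^-6 ≪ 0.0881, so the approximation is valid.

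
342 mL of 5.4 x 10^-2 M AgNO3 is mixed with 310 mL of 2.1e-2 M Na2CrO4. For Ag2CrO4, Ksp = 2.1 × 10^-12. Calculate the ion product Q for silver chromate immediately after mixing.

Total volume = 342 + 310 = 652 mL.
[Ag^+] = 5.4 x 10^-2 × (342/652) = 2.83 × 10^-2 M
[CrO4^2-] = 2.1 x 10^-2 × (310/652) = 9.98 × 10^-3 M
Ag2CrO4(s) <=> 2 Ag^+ + CrO4^2-, so Q = [Ag^+]^2[CrO4^2-]
Q = (2.83 x 10^-2)^2(9.98 × 10^-3) = 8.0 × 10^-6
Q > Ksp, so Ag2CrO4 will precipitate.

Q = 8.0 × 10^-6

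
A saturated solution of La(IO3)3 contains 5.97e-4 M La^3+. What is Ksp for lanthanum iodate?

Ksp ≈ 3.43 x 10^-12

La(IO3)3(s) ⇌ La^3+(aq) + 3 IO3^-(aq)
Stoichiometry gives [IO3^-] = (3/1)[La^3+] = 1.791 x 10^-3 M.
Ksp = [La^3+][IO3^-]^3
Ksp = 5.97 × 10^-4 × (1.791 × 10^-3)^3 = 3.43 × 10^-12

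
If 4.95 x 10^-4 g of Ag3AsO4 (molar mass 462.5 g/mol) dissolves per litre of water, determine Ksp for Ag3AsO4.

Molar solubility s = (4.95 × 10^-4 g/L) / (462.5 g/mol) = 1.070 × 10^-6 M.
Ag3AsO4(s) ⇌ 3 Ag^+(aq) + AsO4^3-(aq)
Let s = molar solubility. Then [Ag^+] = 3s and [AsO4^3-] = s.
Ksp = [Ag^+]^3[AsO4^3-]
Substituting: Ksp = (3s)^3s = 27s^4
With s = 1.070 × 10^-6: Ksp = 3.54 × 10^-23

3.54 x 10^-23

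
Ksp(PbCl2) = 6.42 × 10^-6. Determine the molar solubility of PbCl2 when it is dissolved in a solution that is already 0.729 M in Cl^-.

1.21 × 10^-5 M

PbCl2(s) ⇌ Pb^2+ + 2 Cl^-
Ksp = [Pb^2+][Cl^-]^2
Let s be the molar solubility in this solution. [Pb^2+] = s, [Cl^-] = 0.729 + 2s ≈ 0.729 (since the Cl^- already present dominates).
Ksp ≈ s × (0.729)^2
s = 1.21 × 10^-5 M
Check: 2s = 2.4 × 10^-5 ≪ 0.729, so the approximation is valid.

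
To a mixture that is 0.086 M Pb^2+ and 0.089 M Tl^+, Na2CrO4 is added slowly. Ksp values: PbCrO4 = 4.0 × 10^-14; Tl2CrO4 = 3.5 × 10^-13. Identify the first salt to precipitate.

Each salt begins to precipitate when Q = Ksp, i.e. when [CrO4^2-] reaches its threshold.
For PbCrO4: 4.0 × 10^-14 = 0.086 × [CrO4^2-]  ⇒  [CrO4^2-] = 4.7 × 10^-13 M.
For Tl2CrO4: 3.5 × 10^-13 = (0.089)^2 × [CrO4^2-]  ⇒  [CrO4^2-] = 4.4 x 10^-11 M.
The salt with the lower threshold [CrO4^2-] precipitates first: PbCrO4.

PbCrO4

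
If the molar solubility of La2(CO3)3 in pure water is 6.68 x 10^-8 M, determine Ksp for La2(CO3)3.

Ksp ≈ 1.44 × 10^-34

La2(CO3)3(s) ⇌ 2 La^3+ + 3 CO3^2-
For each mole of La2(CO3)3 that dissolves: [La^3+] = 2s, [CO3^2-] = 3s.
Ksp = [La^3+]^2[CO3^2-]^3
So Ksp = (2s)^2 × (3s)^3 = 108s^5
With s = 6.68 × 10^-8: Ksp = 1.44 × 10^-34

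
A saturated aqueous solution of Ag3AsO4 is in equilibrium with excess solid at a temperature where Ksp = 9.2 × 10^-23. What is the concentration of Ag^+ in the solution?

Ag3AsO4(s) <=> 3 Ag^+(aq) + AsO4^3-(aq)
Ksp = [Ag^+]^3[AsO4^3-]
For each mole of Ag3AsO4 that dissolves: [Ag^+] = 3s, [AsO4^3-] = s.
Ksp = (3s)^3s = 27s^4
s^4 = 9.2 × 10^-23 / 27, so s = 1.36 × 10^-6 M
[Ag^+] = 3s = 4.1 × 10^-6 M

[Ag^+] = 4.1e-6 M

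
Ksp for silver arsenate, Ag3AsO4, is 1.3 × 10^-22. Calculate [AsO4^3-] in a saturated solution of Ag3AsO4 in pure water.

Ag3AsO4(s) ⇌ 3 Ag^+ + AsO4^3-
Ksp = [Ag^+]^3[AsO4^3-]
With molar solubility s: [Ag^+] = 3s, [AsO4^3-] = s.
So Ksp = (3s)^3 × s = 27s^4
s^4 = 1.3 × 10^-22 / 27, so s = 1.48 × 10^-6 M
[AsO4^3-] = s = 1.5 × 10^-6 M

1.5 × 10^-6 M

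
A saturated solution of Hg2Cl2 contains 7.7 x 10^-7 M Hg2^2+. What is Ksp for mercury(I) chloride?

1.8e-18

Hg2Cl2(s) <=> Hg2^2+(aq) + 2 Cl^-(aq)
Stoichiometry gives [Cl^-] = (2/1)[Hg2^2+] = 1.54 × 10^-6 M.
Ksp = [Hg2^2+][Cl^-]^2
Ksp = 7.7 × 10^-7 × (1.54 × 10^-6)^2 = 1.8 × 10^-18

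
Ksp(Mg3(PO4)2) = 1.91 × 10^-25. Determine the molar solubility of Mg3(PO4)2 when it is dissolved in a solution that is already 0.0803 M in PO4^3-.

s ≈ 1.03e-8 M

Mg3(PO4)2(s) ⇌ 3 Mg^2+(aq) + 2 PO4^3-(aq)
Ksp = [Mg^2+]^3[PO4^3-]^2
Let s = moles of Mg3(PO4)2 that dissolve per litre. [Mg^2+] = 3s, [PO4^3-] = 0.0803 + 2s ≈ 0.0803 (common-ion effect: PO4^3- is already 0.0803 M).
Ksp ≈ (3s)^3 × (0.0803)^2
s = 1.03 × 10^-8 M
Check: 2s = 2.1 × 10^-8 ≪ 0.0803, so the approximation is valid.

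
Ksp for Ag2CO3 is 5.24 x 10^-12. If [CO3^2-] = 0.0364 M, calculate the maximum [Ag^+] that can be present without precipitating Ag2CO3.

[Ag^+] ≈ 1.20e-5 M

Ag2CO3(s) ⇌ 2 Ag^+(aq) + CO3^2-(aq)
Ksp = [Ag^+]^2[CO3^2-]
Precipitation begins when Q = Ksp. With [CO3^2-] = 0.0364 M:
5.24 x 10^-12 = (0.0364) × [Ag^+]^2
[Ag^+] = (5.24 x 10^-12 / 3.64 x 10^-2)^(1/2) = 1.20 × 10^-5 M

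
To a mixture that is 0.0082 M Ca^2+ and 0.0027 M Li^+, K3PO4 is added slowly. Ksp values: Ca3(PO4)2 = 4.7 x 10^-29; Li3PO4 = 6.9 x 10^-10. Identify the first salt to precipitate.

Precipitation of each salt starts when its ion product equals its Ksp.
For Ca3(PO4)2: 4.7 x 10^-29 = (0.0082)^3 × [PO4^3-]^2  ⇒  [PO4^3-] = 9.2 × 10^-12 M.
For Li3PO4: 6.9 x 10^-10 = (0.0027)^3 × [PO4^3-]  ⇒  [PO4^3-] = 3.5 × 10^-2 M.
The salt with the lower threshold [PO4^3-] precipitates first: Ca3(PO4)2.

Ca3(PO4)2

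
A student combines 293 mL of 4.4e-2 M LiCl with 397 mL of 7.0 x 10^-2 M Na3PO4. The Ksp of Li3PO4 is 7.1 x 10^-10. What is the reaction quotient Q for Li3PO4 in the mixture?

Q = 2.6 × 10^-7

Total volume = 293 + 397 = 690 mL.
[Li^+] = 4.4 x 10^-2 × (293/690) = 1.87 x 10^-2 M
[PO4^3-] = 7.0 × 10^-2 × (397/690) = 4.03 × 10^-2 M
Li3PO4(s) ⇌ 3 Li^+(aq) + PO4^3-(aq), so Q = [Li^+]^3[PO4^3-]
Q = (1.87 x 10^-2)^3(4.03 × 10^-2) = 2.6 × 10^-7
Q > Ksp, so Li3PO4 will precipitate.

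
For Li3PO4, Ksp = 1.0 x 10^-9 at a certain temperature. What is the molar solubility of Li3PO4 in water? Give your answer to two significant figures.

Li3PO4(s) <=> 3 Li^+ + PO4^3-
Ksp = [Li^+]^3[PO4^3-]
For each mole of Li3PO4 that dissolves: [Li^+] = 3s, [PO4^3-] = s.
Substituting: Ksp = (3s)^3s = 27s^4
s^4 = 1.0 x 10^-9 / 27, so s = 2.5 × 10^-3 M

s ≈ 2.5e-3 M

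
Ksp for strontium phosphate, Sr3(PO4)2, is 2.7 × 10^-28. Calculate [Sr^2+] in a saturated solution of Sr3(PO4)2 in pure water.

Sr3(PO4)2(s) ⇌ 3 Sr^2+(aq) + 2 PO4^3-(aq)
Ksp = [Sr^2+]^3[PO4^3-]^2
If s mol/L of Sr3(PO4)2 dissolves, [Sr^2+] = 3s and [PO4^3-] = 2s.
Ksp = (3s)^3(2s)^2 = 108s^5
s = (2.7 × 10^-28 / 108)^(1/5) = 1.20 × 10^-6 M
[Sr^2+] = 3s = 3.6 × 10^-6 M

[Sr^2+] ≈ 3.6e-6 M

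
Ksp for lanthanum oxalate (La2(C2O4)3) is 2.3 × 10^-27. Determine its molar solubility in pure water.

La2(C2O4)3(s) ⇌ 2 La^3+ + 3 C2O4^2-
Ksp = [La^3+]^2[C2O4^2-]^3
Let s = molar solubility. Then [La^3+] = 2s and [C2O4^2-] = 3s.
So Ksp = (2s)^2 × (3s)^3 = 108s^5
s^5 = 2.3 × 10^-27 / 108, so s = 1.8 × 10^-6 M

1.8 x 10^-6 M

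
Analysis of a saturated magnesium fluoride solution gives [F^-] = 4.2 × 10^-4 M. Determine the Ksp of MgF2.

Ksp = 3.7 × 10^-11

MgF2(s) <=> Mg^2+ + 2 F^-
Stoichiometry gives [Mg^2+] = (1/2)[F^-] = 2.10 × 10^-4 M.
Ksp = [Mg^2+][F^-]^2
Ksp = 2.10 × 10^-4 × (4.2 x 10^-4)^2 = 3.7 × 10^-11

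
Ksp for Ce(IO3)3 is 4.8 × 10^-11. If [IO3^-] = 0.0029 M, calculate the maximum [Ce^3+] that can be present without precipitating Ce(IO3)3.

[Ce^3+] ≈ 2.0 x 10^-3 M

Ce(IO3)3(s) ⇌ Ce^3+ + 3 IO3^-
Ksp = [Ce^3+][IO3^-]^3
Precipitation begins when Q = Ksp. With [IO3^-] = 0.0029 M:
4.8 × 10^-11 = (0.0029)^3 × [Ce^3+]
[Ce^3+] = (4.8 × 10^-11 / 2.44 x 10^-8) = 2.0 x 10^-3 M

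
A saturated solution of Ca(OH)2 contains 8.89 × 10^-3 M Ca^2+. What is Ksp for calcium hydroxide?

Ksp = 2.81 x 10^-6

Ca(OH)2(s) <=> Ca^2+ + 2 OH^-
Stoichiometry gives [OH^-] = (2/1)[Ca^2+] = 1.778 × 10^-2 M.
Ksp = [Ca^2+][OH^-]^2
Ksp = 8.89 × 10^-3 × (1.778 × 10^-2)^2 = 2.81 × 10^-6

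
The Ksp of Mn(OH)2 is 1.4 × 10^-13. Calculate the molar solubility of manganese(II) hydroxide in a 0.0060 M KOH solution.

s = 3.9 x 10^-9 M

Mn(OH)2(s) ⇌ Mn^2+ + 2 OH^-
Ksp = [Mn^2+][OH^-]^2
If s mol/L dissolves here, [Mn^2+] = s, [OH^-] = 0.0060 + 2s ≈ 0.0060 (Ksp is small, so little additional dissolves).
Ksp ≈ s × (0.0060)^2
s = 3.9 × 10^-9 M
Check: 2s = 7.8 × 10^-9 ≪ 0.0060, so the approximation is valid.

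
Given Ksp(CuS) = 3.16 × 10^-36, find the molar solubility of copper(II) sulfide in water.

CuS(s) ⇌ Cu^2+(aq) + S^2-(aq)
Ksp = [Cu^2+][S^2-]
For each mole of CuS that dissolves: [Cu^2+] = s, [S^2-] = s.
Ksp = s × s = s^2
s = √(3.16 × 10^-36) = 1.78 x 10^-18 M

s ≈ 1.78e-18 M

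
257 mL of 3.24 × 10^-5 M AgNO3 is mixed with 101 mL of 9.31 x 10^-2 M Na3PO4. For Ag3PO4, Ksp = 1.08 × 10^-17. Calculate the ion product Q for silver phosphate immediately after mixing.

Q ≈ 3.31 × 10^-16

Total volume = 257 + 101 = 358 mL.
[Ag^+] = 3.24 x 10^-5 × (257/358) = 2.326 × 10^-5 M
[PO4^3-] = 9.31 x 10^-2 × (101/358) = 2.627 x 10^-2 M
Ag3PO4(s) ⇌ 3 Ag^+(aq) + PO4^3-(aq), so Q = [Ag^+]^3[PO4^3-]
Q = (2.326 × 10^-5)^3(2.627 × 10^-2) = 3.31 × 10^-16
Q > Ksp, so Ag3PO4 will precipitate.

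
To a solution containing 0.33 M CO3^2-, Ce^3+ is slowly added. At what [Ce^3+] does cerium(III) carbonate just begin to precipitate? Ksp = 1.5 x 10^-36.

[Ce^3+] ≈ 6.5e-18 M

Ce2(CO3)3(s) <=> 2 Ce^3+ + 3 CO3^2-
Ksp = [Ce^3+]^2[CO3^2-]^3
Precipitation begins when Q = Ksp. With [CO3^2-] = 0.33 M:
1.5 x 10^-36 = (0.33)^3 × [Ce^3+]^2
[Ce^3+] = (1.5 x 10^-36 / 3.59 x 10^-2)^(1/2) = 6.5 × 10^-18 M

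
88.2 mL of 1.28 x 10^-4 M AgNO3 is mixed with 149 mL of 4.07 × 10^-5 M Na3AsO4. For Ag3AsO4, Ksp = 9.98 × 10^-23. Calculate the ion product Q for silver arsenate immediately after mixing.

Total volume = 88.2 + 149 = 237.2 mL.
[Ag^+] = 1.28 × 10^-4 × (88.2/237.2) = 4.760 x 10^-5 M
[AsO4^3-] = 4.07 × 10^-5 × (149/237.2) = 2.557 × 10^-5 M
Ag3AsO4(s) ⇌ 3 Ag^+ + AsO4^3-, so Q = [Ag^+]^3[AsO4^3-]
Q = (4.760 × 10^-5)^3(2.557 x 10^-5) = 2.76 × 10^-18
Q > Ksp, so Ag3AsO4 will precipitate.

Q ≈ 2.76e-18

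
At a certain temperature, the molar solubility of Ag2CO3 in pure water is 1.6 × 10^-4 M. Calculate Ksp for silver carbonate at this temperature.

Ag2CO3(s) ⇌ 2 Ag^+(aq) + CO3^2-(aq)
Let s = molar solubility. Then [Ag^+] = 2s and [CO3^2-] = s.
Ksp = [Ag^+]^2[CO3^2-]
So Ksp = (2s)^2 × s = 4s^3
Ksp = 4 × (1.6 × 10^-4)^3 = 1.6 × 10^-11

Ksp ≈ 1.6 × 10^-11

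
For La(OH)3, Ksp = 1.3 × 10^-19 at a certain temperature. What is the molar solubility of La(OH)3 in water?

s ≈ 8.3 × 10^-6 M

La(OH)3(s) <=> La^3+ + 3 OH^-
Ksp = [La^3+][OH^-]^3
With molar solubility s: [La^3+] = s, [OH^-] = 3s.
Ksp = s(3s)^3 = 27s^4
Solving, s = (1.3 × 10^-19/27)^(1/4) = 8.3 x 10^-6 M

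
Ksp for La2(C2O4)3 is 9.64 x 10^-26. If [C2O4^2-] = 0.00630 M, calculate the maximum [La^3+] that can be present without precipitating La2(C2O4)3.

[La^3+] = 6.21e-10 M

La2(C2O4)3(s) <=> 2 La^3+(aq) + 3 C2O4^2-(aq)
Ksp = [La^3+]^2[C2O4^2-]^3
Precipitation begins when Q = Ksp. With [C2O4^2-] = 0.00630 M:
9.64 x 10^-26 = (0.00630)^3 × [La^3+]^2
[La^3+] = (9.64 x 10^-26 / 2.500 × 10^-7)^(1/2) = 6.21 × 10^-10 M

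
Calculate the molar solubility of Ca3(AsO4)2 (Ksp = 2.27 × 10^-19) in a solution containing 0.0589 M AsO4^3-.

s ≈ 1.34 × 10^-6 M

Ca3(AsO4)2(s) <=> 3 Ca^2+ + 2 AsO4^3-
Ksp = [Ca^2+]^3[AsO4^3-]^2
If s mol/L dissolves here, [Ca^2+] = 3s, [AsO4^3-] = 0.0589 + 2s ≈ 0.0589 (since the AsO4^3- already present dominates).
Ksp ≈ (3s)^3 × (0.0589)^2
s = 1.34 × 10^-6 M
Check: 2s = 2.7 × 10^-6 ≪ 0.0589, so the approximation is valid.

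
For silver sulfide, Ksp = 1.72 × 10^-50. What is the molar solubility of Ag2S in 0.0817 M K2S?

2.29 × 10^-25 M

Ag2S(s) ⇌ 2 Ag^+ + S^2-
Ksp = [Ag^+]^2[S^2-]
Let s = moles of Ag2S that dissolve per litre. [Ag^+] = 2s, [S^2-] = 0.0817 + s ≈ 0.0817 (Ksp is small, so little additional dissolves).
Ksp ≈ (2s)^2 × 0.0817
s = 2.29 x 10^-25 M
Check: s = 2.3 × 10^-25 ≪ 0.0817, so the approximation is valid.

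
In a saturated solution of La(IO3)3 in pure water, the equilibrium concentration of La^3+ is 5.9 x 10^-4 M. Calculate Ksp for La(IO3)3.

Ksp ≈ 3.3 × 10^-12

La(IO3)3(s) <=> La^3+(aq) + 3 IO3^-(aq)
Stoichiometry gives [IO3^-] = (3/1)[La^3+] = 1.77 x 10^-3 M.
Ksp = [La^3+][IO3^-]^3
Ksp = 5.9 x 10^-4 × (1.77 × 10^-3)^3 = 3.3 × 10^-12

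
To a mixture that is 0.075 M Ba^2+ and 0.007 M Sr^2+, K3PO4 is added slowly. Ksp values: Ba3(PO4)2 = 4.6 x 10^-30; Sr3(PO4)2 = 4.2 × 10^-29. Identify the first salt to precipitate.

Each salt begins to precipitate when Q = Ksp, i.e. when [PO4^3-] reaches its threshold.
For Ba3(PO4)2: 4.6 x 10^-30 = (0.075)^3 × [PO4^3-]^2  ⇒  [PO4^3-] = 1.0 x 10^-13 M.
For Sr3(PO4)2: 4.2 × 10^-29 = (0.007)^3 × [PO4^3-]^2  ⇒  [PO4^3-] = 1.1 × 10^-11 M.
The salt with the lower threshold [PO4^3-] precipitates first: Ba3(PO4)2.

Ba3(PO4)2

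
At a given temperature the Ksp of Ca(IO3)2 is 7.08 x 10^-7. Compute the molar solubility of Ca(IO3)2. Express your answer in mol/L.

Ca(IO3)2(s) ⇌ Ca^2+ + 2 IO3^-
Ksp = [Ca^2+][IO3^-]^2
If s mol/L of Ca(IO3)2 dissolves, [Ca^2+] = s and [IO3^-] = 2s.
Substituting: Ksp = s(2s)^2 = 4s^3
s^3 = 7.08 x 10^-7 / 4, so s = 5.61 × 10^-3 M

5.61e-3 M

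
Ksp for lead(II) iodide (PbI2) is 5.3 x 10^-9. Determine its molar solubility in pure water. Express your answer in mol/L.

PbI2(s) ⇌ Pb^2+ + 2 I^-
Ksp = [Pb^2+][I^-]^2
If s mol/L of PbI2 dissolves, [Pb^2+] = s and [I^-] = 2s.
So Ksp = s × (2s)^2 = 4s^3
s = (5.3 x 10^-9 / 4)^(1/3) = 1.1 × 10^-3 M

s = 1.1e-3 M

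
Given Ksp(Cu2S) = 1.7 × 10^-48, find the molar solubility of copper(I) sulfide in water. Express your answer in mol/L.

Cu2S(s) ⇌ 2 Cu^+(aq) + S^2-(aq)
Ksp = [Cu^+]^2[S^2-]
With molar solubility s: [Cu^+] = 2s, [S^2-] = s.
Substituting: Ksp = (2s)^2s = 4s^3
s = (1.7 × 10^-48 / 4)^(1/3) = 7.5 × 10^-17 M

s ≈ 7.5 x 10^-17 M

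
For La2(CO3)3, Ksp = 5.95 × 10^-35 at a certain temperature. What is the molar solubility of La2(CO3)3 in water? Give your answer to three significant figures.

s ≈ 5.60 x 10^-8 M

La2(CO3)3(s) ⇌ 2 La^3+ + 3 CO3^2-
Ksp = [La^3+]^2[CO3^2-]^3
With molar solubility s: [La^3+] = 2s, [CO3^2-] = 3s.
Ksp = (2s)^2(3s)^3 = 108s^5
s^5 = 5.95 × 10^-35 / 108, so s = 5.60 × 10^-8 M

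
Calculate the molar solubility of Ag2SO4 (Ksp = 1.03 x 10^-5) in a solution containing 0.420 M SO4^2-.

s ≈ 2.48e-3 M

Ag2SO4(s) ⇌ 2 Ag^+ + SO4^2-
Ksp = [Ag^+]^2[SO4^2-]
Let s be the molar solubility in this solution. [Ag^+] = 2s, [SO4^2-] = 0.420 + s ≈ 0.420 (since the SO4^2- already present dominates).
Ksp ≈ (2s)^2 × 0.420
s = 2.48 × 10^-3 M
Check: s = 2.5 × 10^-3 ≪ 0.420, so the approximation is valid.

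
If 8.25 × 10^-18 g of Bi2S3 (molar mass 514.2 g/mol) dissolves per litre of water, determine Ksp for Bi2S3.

Molar solubility s = (8.25 × 10^-18 g/L) / (514.2 g/mol) = 1.604 × 10^-20 M.
Bi2S3(s) ⇌ 2 Bi^3+(aq) + 3 S^2-(aq)
For each mole of Bi2S3 that dissolves: [Bi^3+] = 2s, [S^2-] = 3s.
Ksp = [Bi^3+]^2[S^2-]^3
Substituting: Ksp = (2s)^2(3s)^3 = 108s^5
With s = 1.604 × 10^-20: Ksp = 1.15 × 10^-97

Ksp ≈ 1.15 × 10^-97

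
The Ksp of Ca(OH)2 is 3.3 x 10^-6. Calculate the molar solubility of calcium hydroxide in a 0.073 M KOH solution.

s = 6.2e-4 M

Ca(OH)2(s) ⇌ Ca^2+ + 2 OH^-
Ksp = [Ca^2+][OH^-]^2
If s mol/L dissolves here, [Ca^2+] = s, [OH^-] = 0.073 + 2s ≈ 0.073 (Ksp is small, so little additional dissolves).
Ksp ≈ s × (0.073)^2
s = 6.2 × 10^-4 M
Check: 2s = 1.2 × 10^-3 ≪ 0.073, so the approximation is valid.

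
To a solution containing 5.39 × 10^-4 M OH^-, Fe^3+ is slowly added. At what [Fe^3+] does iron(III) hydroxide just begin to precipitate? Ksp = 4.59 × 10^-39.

Fe(OH)3(s) ⇌ Fe^3+(aq) + 3 OH^-(aq)
Ksp = [Fe^3+][OH^-]^3
Precipitation begins when Q = Ksp. With [OH^-] = 5.39 × 10^-4 M:
4.59 × 10^-39 = (5.39 × 10^-4)^3 × [Fe^3+]
[Fe^3+] = (4.59 × 10^-39 / 1.566 × 10^-10) = 2.93 × 10^-29 M

2.93e-29 M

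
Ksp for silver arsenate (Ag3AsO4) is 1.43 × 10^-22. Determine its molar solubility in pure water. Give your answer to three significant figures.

s = 1.52 × 10^-6 M

Ag3AsO4(s) ⇌ 3 Ag^+(aq) + AsO4^3-(aq)
Ksp = [Ag^+]^3[AsO4^3-]
Let s = molar solubility. Then [Ag^+] = 3s and [AsO4^3-] = s.
Substituting: Ksp = (3s)^3s = 27s^4
Solving, s = (1.43 × 10^-22/27)^(1/4) = 1.52 × 10^-6 M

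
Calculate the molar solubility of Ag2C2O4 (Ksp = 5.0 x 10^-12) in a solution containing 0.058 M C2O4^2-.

Ag2C2O4(s) ⇌ 2 Ag^+(aq) + C2O4^2-(aq)
Ksp = [Ag^+]^2[C2O4^2-]
Let s = moles of Ag2C2O4 that dissolve per litre. [Ag^+] = 2s, [C2O4^2-] = 0.058 + s ≈ 0.058 (common-ion effect: C2O4^2- is already 0.058 M).
Ksp ≈ (2s)^2 × 0.058
s = 4.6 x 10^-6 M
Check: s = 4.6 × 10^-6 ≪ 0.058, so the approximation is valid.

s ≈ 4.6 × 10^-6 M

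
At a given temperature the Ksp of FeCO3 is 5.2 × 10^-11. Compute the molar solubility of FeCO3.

s = 7.2 × 10^-6 M

FeCO3(s) ⇌ Fe^2+ + CO3^2-
Ksp = [Fe^2+][CO3^2-]
If s mol/L of FeCO3 dissolves, [Fe^2+] = s and [CO3^2-] = s.
Ksp = s × s = s^2
s = √(5.2 × 10^-11) = 7.2 × 10^-6 M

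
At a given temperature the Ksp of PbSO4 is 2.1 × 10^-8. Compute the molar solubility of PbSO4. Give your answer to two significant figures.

PbSO4(s) ⇌ Pb^2+ + SO4^2-
Ksp = [Pb^2+][SO4^2-]
For each mole of PbSO4 that dissolves: [Pb^2+] = s, [SO4^2-] = s.
Ksp = s^2
s = (2.1 × 10^-8)^(1/2) = 1.4 × 10^-4 M

s = 1.4 x 10^-4 M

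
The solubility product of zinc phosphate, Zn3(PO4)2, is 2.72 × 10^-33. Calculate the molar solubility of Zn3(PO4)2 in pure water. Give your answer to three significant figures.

s = 1.20 × 10^-7 M

Zn3(PO4)2(s) ⇌ 3 Zn^2+ + 2 PO4^3-
Ksp = [Zn^2+]^3[PO4^3-]^2
With molar solubility s: [Zn^2+] = 3s, [PO4^3-] = 2s.
So Ksp = (3s)^3 × (2s)^2 = 108s^5
s^5 = 2.72 × 10^-33 / 108, so s = 1.20 × 10^-7 M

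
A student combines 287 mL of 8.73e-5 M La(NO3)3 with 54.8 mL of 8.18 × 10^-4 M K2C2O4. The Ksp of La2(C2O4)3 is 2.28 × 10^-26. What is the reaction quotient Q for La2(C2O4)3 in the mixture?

Total volume = 287 + 54.8 = 341.8 mL.
[La^3+] = 8.73 × 10^-5 × (287/341.8) = 7.330 x 10^-5 M
[C2O4^2-] = 8.18 x 10^-4 × (54.8/341.8) = 1.311 × 10^-4 M
La2(C2O4)3(s) ⇌ 2 La^3+ + 3 C2O4^2-, so Q = [La^3+]^2[C2O4^2-]^3
Q = (7.330 × 10^-5)^2(1.311 × 10^-4)^3 = 1.21 × 10^-20
Q > Ksp, so La2(C2O4)3 will precipitate.

Q ≈ 1.21 × 10^-20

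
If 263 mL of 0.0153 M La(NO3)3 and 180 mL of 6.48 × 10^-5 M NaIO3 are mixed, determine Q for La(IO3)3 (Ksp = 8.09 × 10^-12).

Total volume = 263 + 180 = 443 mL.
[La^3+] = 1.53 × 10^-2 × (263/443) = 9.083 × 10^-3 M
[IO3^-] = 6.48 × 10^-5 × (180/443) = 2.633 × 10^-5 M
La(IO3)3(s) ⇌ La^3+ + 3 IO3^-, so Q = [La^3+][IO3^-]^3
Q = (9.083 × 10^-3)(2.633 x 10^-5)^3 = 1.66 x 10^-16
Q < Ksp, so no precipitate of La(IO3)3 forms.

1.66 × 10^-16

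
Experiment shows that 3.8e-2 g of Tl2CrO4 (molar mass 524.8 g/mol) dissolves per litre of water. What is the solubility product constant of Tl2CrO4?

Ksp = 1.5 × 10^-12

Molar solubility s = (3.8 x 10^-2 g/L) / (524.8 g/mol) = 7.24 x 10^-5 M.
Tl2CrO4(s) <=> 2 Tl^+(aq) + CrO4^2-(aq)
Let s = molar solubility. Then [Tl^+] = 2s and [CrO4^2-] = s.
Ksp = [Tl^+]^2[CrO4^2-]
Ksp = (2s)^2s = 4s^3
With s = 7.24 × 10^-5: Ksp = 1.5 x 10^-12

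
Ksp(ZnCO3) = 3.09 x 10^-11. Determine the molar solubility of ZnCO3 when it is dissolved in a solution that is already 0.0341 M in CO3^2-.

s = 9.06 × 10^-10 M

ZnCO3(s) ⇌ Zn^2+(aq) + CO3^2-(aq)
Ksp = [Zn^2+][CO3^2-]
Let s = moles of ZnCO3 that dissolve per litre. [Zn^2+] = s, [CO3^2-] = 0.0341 + s ≈ 0.0341 (since the CO3^2- already present dominates).
Ksp ≈ s × 0.0341
s = 9.06 × 10^-10 M
Check: s = 9.1 × 10^-10 ≪ 0.0341, so the approximation is valid.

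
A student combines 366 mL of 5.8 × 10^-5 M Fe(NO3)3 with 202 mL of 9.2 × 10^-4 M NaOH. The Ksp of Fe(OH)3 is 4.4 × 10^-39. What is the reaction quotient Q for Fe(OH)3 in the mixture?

Total volume = 366 + 202 = 568 mL.
[Fe^3+] = 5.8 × 10^-5 × (366/568) = 3.74 × 10^-5 M
[OH^-] = 9.2 × 10^-4 × (202/568) = 3.27 × 10^-4 M
Fe(OH)3(s) <=> Fe^3+(aq) + 3 OH^-(aq), so Q = [Fe^3+][OH^-]^3
Q = (3.74 x 10^-5)(3.27 × 10^-4)^3 = 1.3 × 10^-15
Q > Ksp, so Fe(OH)3 will precipitate.

1.3 x 10^-15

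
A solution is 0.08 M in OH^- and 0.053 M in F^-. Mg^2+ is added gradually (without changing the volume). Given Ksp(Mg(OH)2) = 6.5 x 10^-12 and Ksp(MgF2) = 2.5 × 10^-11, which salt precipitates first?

Each salt begins to precipitate when Q = Ksp, i.e. when [Mg^2+] reaches its threshold.
For Mg(OH)2: 6.5 x 10^-12 = (0.08)^2 × [Mg^2+]  ⇒  [Mg^2+] = 1.0 × 10^-9 M.
For MgF2: 2.5 × 10^-11 = (0.053)^2 × [Mg^2+]  ⇒  [Mg^2+] = 8.9 x 10^-9 M.
The salt with the lower threshold [Mg^2+] precipitates first: Mg(OH)2.

Mg(OH)2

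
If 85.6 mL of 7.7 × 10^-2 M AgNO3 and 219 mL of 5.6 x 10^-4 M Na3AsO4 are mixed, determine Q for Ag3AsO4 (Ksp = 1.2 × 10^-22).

Q = 4.1 × 10^-9

Total volume = 85.6 + 219 = 304.6 mL.
[Ag^+] = 7.7 × 10^-2 × (85.6/304.6) = 2.16 × 10^-2 M
[AsO4^3-] = 5.6 × 10^-4 × (219/304.6) = 4.03 × 10^-4 M
Ag3AsO4(s) ⇌ 3 Ag^+(aq) + AsO4^3-(aq), so Q = [Ag^+]^3[AsO4^3-]
Q = (2.16 × 10^-2)^3(4.03 x 10^-4) = 4.1 × 10^-9
Q > Ksp, so Ag3AsO4 will precipitate.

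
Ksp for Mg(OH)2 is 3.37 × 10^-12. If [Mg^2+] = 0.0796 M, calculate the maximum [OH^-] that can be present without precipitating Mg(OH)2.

[OH^-] = 6.51e-6 M

Mg(OH)2(s) <=> Mg^2+(aq) + 2 OH^-(aq)
Ksp = [Mg^2+][OH^-]^2
Precipitation begins when Q = Ksp. With [Mg^2+] = 0.0796 M:
3.37 × 10^-12 = (0.0796) × [OH^-]^2
[OH^-] = (3.37 × 10^-12 / 7.96 × 10^-2)^(1/2) = 6.51 x 10^-6 M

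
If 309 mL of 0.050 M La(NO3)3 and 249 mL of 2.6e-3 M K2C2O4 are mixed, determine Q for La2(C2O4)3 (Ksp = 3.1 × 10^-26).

1.2 × 10^-12

Total volume = 309 + 249 = 558 mL.
[La^3+] = 5.0 × 10^-2 × (309/558) = 2.77 x 10^-2 M
[C2O4^2-] = 2.6 × 10^-3 × (249/558) = 1.16 × 10^-3 M
La2(C2O4)3(s) ⇌ 2 La^3+(aq) + 3 C2O4^2-(aq), so Q = [La^3+]^2[C2O4^2-]^3
Q = (2.77 × 10^-2)^2(1.16 × 10^-3)^3 = 1.2 × 10^-12
Q > Ksp, so La2(C2O4)3 will precipitate.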